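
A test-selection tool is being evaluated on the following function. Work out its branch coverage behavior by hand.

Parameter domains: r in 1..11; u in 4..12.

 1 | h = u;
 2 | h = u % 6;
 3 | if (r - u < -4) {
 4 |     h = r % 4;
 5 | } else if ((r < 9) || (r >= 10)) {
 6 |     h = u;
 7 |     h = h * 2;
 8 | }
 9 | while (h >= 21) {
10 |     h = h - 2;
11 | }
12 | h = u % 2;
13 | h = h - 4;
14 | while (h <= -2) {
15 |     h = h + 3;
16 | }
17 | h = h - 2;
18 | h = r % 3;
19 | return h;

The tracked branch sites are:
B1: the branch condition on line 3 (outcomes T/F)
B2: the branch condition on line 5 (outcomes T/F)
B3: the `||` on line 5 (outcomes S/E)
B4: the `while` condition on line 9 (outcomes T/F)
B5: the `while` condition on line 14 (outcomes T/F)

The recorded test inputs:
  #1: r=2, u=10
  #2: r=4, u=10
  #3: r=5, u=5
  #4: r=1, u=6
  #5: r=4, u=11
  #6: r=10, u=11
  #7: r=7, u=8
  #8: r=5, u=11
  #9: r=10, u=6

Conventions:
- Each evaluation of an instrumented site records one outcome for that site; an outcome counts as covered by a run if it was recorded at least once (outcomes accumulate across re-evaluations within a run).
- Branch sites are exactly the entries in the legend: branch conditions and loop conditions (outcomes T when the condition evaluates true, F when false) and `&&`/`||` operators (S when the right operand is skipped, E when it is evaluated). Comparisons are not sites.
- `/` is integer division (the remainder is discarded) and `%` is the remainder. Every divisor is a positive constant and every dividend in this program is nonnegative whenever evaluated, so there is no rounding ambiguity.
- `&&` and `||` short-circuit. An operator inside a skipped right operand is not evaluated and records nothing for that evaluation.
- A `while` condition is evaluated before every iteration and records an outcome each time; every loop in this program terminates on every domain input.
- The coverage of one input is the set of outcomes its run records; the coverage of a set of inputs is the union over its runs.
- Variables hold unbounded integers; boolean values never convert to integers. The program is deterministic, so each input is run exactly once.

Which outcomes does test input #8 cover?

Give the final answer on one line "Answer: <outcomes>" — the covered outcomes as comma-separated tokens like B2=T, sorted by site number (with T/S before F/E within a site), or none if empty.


Event log for input #8 (r=5, u=11):
  B1->T, B4->F, B5->T, B5->F
as a set, this run covers: B1=T, B4=F, B5=T, B5=F
Answer: B1=T, B4=F, B5=T, B5=F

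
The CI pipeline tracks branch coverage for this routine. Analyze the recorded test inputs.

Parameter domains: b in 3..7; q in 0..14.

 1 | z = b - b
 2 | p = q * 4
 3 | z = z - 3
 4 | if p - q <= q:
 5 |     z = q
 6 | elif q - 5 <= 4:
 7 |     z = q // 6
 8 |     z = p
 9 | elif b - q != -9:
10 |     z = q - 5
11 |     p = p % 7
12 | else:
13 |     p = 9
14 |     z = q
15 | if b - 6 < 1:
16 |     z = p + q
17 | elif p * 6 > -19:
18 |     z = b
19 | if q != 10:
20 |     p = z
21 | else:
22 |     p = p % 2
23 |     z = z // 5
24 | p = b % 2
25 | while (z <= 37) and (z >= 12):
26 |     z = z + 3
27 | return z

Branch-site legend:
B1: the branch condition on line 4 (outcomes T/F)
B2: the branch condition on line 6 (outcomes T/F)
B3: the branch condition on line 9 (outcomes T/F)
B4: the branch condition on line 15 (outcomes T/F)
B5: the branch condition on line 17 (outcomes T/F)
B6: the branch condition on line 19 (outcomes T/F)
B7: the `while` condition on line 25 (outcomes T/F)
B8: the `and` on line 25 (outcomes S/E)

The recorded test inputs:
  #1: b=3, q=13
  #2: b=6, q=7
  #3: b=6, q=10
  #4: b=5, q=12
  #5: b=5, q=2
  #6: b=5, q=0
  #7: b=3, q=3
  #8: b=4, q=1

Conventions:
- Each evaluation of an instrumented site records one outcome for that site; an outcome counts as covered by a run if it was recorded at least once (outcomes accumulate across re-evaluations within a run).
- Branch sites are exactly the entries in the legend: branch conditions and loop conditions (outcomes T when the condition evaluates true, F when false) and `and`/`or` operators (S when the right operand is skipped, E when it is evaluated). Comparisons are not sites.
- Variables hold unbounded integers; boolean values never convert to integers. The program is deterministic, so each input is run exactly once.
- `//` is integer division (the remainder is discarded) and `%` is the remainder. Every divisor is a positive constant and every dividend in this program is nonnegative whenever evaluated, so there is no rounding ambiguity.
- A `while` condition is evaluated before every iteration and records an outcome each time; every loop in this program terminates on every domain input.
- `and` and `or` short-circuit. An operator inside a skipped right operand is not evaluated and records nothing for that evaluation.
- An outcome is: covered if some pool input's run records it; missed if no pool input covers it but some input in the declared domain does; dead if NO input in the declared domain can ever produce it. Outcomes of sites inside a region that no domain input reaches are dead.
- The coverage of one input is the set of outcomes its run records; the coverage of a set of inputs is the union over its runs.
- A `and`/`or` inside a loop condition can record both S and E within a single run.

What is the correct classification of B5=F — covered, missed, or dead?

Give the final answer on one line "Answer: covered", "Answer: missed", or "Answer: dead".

no pool input records B5=F
checking all 75 inputs in the declared domain: B5=F is never recorded -> dead

Answer: dead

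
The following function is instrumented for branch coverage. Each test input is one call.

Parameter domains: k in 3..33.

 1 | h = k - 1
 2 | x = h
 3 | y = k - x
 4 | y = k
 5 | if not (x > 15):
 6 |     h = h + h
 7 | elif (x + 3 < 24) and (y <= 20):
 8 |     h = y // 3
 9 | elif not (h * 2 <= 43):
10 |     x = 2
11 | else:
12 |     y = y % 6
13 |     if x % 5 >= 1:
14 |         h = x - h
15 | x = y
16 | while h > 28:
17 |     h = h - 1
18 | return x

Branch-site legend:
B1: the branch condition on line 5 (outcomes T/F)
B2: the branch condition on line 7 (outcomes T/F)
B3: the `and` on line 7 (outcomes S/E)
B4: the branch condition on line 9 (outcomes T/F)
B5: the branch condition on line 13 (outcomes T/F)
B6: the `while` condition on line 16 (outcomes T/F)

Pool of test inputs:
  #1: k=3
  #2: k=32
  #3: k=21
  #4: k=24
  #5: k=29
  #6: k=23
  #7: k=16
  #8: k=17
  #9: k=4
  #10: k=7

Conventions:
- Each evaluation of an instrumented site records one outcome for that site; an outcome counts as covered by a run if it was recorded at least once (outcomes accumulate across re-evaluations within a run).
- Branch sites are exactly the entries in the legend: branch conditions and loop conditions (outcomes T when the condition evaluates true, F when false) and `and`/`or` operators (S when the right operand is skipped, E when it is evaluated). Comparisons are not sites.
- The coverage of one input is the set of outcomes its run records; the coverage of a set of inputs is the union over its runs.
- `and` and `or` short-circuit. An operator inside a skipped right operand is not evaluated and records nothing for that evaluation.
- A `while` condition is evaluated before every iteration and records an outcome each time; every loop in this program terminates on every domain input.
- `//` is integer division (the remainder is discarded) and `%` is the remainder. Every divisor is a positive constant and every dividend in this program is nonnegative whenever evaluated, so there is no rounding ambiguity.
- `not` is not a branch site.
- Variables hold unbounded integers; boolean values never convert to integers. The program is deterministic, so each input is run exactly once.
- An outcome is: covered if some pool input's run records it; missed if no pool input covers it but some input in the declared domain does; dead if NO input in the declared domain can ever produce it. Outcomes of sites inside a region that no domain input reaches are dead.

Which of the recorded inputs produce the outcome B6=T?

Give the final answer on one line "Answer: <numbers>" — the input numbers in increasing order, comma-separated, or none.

input #1 (k=3): misses B6=T
input #2 (k=32): covers B6=T
input #3 (k=21): misses B6=T
input #4 (k=24): misses B6=T
input #5 (k=29): misses B6=T
input #6 (k=23): misses B6=T
input #7 (k=16): covers B6=T
input #8 (k=17): misses B6=T
input #9 (k=4): misses B6=T
input #10 (k=7): misses B6=T

Answer: 2, 7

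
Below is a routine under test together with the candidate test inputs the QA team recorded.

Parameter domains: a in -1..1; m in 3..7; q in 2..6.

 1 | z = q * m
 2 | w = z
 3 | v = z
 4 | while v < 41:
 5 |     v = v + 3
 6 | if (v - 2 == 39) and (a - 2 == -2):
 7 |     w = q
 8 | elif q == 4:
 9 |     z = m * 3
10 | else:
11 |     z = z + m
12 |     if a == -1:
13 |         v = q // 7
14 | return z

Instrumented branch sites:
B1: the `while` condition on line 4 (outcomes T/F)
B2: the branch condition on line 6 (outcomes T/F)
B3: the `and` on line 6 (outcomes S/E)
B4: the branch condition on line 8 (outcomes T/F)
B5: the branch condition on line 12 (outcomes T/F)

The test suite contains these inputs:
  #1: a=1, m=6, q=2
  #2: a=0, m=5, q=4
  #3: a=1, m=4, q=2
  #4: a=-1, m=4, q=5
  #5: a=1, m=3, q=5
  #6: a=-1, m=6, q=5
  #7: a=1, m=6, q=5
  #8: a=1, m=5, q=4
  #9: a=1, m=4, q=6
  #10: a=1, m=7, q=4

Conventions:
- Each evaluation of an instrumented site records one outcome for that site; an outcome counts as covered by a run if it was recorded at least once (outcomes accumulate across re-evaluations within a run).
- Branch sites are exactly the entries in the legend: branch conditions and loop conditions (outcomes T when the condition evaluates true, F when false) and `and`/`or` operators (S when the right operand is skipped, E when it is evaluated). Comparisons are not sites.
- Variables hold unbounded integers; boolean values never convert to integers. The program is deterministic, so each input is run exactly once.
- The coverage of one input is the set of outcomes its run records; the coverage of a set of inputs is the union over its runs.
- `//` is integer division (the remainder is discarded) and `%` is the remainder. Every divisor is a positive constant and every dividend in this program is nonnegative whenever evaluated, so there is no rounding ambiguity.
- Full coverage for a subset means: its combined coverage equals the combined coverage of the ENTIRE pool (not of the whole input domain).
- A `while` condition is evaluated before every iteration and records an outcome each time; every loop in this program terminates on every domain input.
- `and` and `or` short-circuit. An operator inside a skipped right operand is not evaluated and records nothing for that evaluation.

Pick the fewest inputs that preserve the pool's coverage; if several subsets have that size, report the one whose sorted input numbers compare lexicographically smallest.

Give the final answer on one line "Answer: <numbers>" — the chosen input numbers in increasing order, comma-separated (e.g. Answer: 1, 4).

input #1, a=1, m=6, q=2: events B1->T, B1->T, B1->T, B1->T, B1->T, B1->T, B1->T, B1->T, B1->T, B1->T, B1->F, B3->S, B2->F, B4->F, ...; outcomes B1=T, B1=F, B2=F, B3=S, B4=F, B5=F
input #2, a=0, m=5, q=4: events B1->T, B1->T, B1->T, B1->T, B1->T, B1->T, B1->T, B1->F, B3->E, B2->T; outcomes B1=T, B1=F, B2=T, B3=E
input #3, a=1, m=4, q=2: events B1->T, B1->T, B1->T, B1->T, B1->T, B1->T, B1->T, B1->T, B1->T, B1->T, B1->T, B1->F, B3->E, B2->F, ...; outcomes B1=T, B1=F, B2=F, B3=E, B4=F, B5=F
input #4, a=-1, m=4, q=5: events B1->T, B1->T, B1->T, B1->T, B1->T, B1->T, B1->T, B1->F, B3->E, B2->F, B4->F, B5->T; outcomes B1=T, B1=F, B2=F, B3=E, B4=F, B5=T
input #5, a=1, m=3, q=5: events B1->T, B1->T, B1->T, B1->T, B1->T, B1->T, B1->T, B1->T, B1->T, B1->F, B3->S, B2->F, B4->F, B5->F; outcomes B1=T, B1=F, B2=F, B3=S, B4=F, B5=F
input #6, a=-1, m=6, q=5: events B1->T, B1->T, B1->T, B1->T, B1->F, B3->S, B2->F, B4->F, B5->T; outcomes B1=T, B1=F, B2=F, B3=S, B4=F, B5=T
input #7, a=1, m=6, q=5: events B1->T, B1->T, B1->T, B1->T, B1->F, B3->S, B2->F, B4->F, B5->F; outcomes B1=T, B1=F, B2=F, B3=S, B4=F, B5=F
input #8, a=1, m=5, q=4: events B1->T, B1->T, B1->T, B1->T, B1->T, B1->T, B1->T, B1->F, B3->E, B2->F, B4->T; outcomes B1=T, B1=F, B2=F, B3=E, B4=T
input #9, a=1, m=4, q=6: events B1->T, B1->T, B1->T, B1->T, B1->T, B1->T, B1->F, B3->S, B2->F, B4->F, B5->F; outcomes B1=T, B1=F, B2=F, B3=S, B4=F, B5=F
input #10, a=1, m=7, q=4: events B1->T, B1->T, B1->T, B1->T, B1->T, B1->F, B3->S, B2->F, B4->T; outcomes B1=T, B1=F, B2=F, B3=S, B4=T
union over all inputs: B1=T, B1=F, B2=T, B2=F, B3=S, B3=E, B4=T, B4=F, B5=T, B5=F (10 outcomes)
no size-1 subset reaches all 10 outcomes (best union: 6/10)
no size-2 subset reaches all 10 outcomes (best union: 8/10)
no size-3 subset reaches all 10 outcomes (best union: 9/10)
at size 4, {1, 2, 4, 8} reaches all 10 outcomes; every lexicographically earlier size-4 subset fails

Answer: 1, 2, 4, 8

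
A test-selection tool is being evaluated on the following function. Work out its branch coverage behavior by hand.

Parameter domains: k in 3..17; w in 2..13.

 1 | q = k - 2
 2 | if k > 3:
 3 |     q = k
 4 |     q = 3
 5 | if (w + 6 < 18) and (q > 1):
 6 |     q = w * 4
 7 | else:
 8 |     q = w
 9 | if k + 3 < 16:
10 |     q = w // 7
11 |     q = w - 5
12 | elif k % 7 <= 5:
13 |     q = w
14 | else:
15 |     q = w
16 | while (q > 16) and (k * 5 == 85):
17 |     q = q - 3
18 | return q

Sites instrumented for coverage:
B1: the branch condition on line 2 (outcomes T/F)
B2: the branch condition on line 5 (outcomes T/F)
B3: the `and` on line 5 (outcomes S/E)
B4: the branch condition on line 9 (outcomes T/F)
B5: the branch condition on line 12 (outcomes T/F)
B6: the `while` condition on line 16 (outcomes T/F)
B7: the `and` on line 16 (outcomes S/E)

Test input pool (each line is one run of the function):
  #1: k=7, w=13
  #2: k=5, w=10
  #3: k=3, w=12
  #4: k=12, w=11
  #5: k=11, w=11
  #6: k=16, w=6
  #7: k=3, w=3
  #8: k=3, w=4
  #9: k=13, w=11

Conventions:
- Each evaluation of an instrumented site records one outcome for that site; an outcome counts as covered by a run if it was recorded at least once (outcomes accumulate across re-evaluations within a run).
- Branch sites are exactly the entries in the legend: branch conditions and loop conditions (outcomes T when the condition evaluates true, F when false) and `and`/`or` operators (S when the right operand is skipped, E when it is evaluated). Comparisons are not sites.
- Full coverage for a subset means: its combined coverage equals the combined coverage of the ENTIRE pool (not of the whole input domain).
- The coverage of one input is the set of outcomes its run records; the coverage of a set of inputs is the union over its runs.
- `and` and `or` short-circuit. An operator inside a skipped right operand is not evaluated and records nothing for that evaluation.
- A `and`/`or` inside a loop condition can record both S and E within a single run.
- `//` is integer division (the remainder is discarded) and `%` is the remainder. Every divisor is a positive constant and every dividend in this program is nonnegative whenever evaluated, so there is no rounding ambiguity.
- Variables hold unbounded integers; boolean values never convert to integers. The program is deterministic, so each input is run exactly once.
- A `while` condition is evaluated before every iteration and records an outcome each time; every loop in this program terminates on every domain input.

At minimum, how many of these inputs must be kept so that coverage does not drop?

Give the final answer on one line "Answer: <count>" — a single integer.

run #1 (k=7, w=13) runs B1->T, B3->S, B2->F, B4->T, B7->S, B6->F; records B1=T, B2=F, B3=S, B4=T, B6=F, B7=S
run #2 (k=5, w=10) runs B1->T, B3->E, B2->T, B4->T, B7->S, B6->F; records B1=T, B2=T, B3=E, B4=T, B6=F, B7=S
run #3 (k=3, w=12) runs B1->F, B3->S, B2->F, B4->T, B7->S, B6->F; records B1=F, B2=F, B3=S, B4=T, B6=F, B7=S
run #4 (k=12, w=11) runs B1->T, B3->E, B2->T, B4->T, B7->S, B6->F; records B1=T, B2=T, B3=E, B4=T, B6=F, B7=S
run #5 (k=11, w=11) runs B1->T, B3->E, B2->T, B4->T, B7->S, B6->F; records B1=T, B2=T, B3=E, B4=T, B6=F, B7=S
run #6 (k=16, w=6) runs B1->T, B3->E, B2->T, B4->F, B5->T, B7->S, B6->F; records B1=T, B2=T, B3=E, B4=F, B5=T, B6=F, B7=S
run #7 (k=3, w=3) runs B1->F, B3->E, B2->F, B4->T, B7->S, B6->F; records B1=F, B2=F, B3=E, B4=T, B6=F, B7=S
run #8 (k=3, w=4) runs B1->F, B3->E, B2->F, B4->T, B7->S, B6->F; records B1=F, B2=F, B3=E, B4=T, B6=F, B7=S
run #9 (k=13, w=11) runs B1->T, B3->E, B2->T, B4->F, B5->F, B7->S, B6->F; records B1=T, B2=T, B3=E, B4=F, B5=F, B6=F, B7=S
together the pool reaches 12 outcomes: B1=T, B1=F, B2=T, B2=F, B3=S, B3=E, B4=T, B4=F, B5=T, B5=F, B6=F, B7=S
every size-1 subset falls short of the 12 outcomes (best: 7/12)
every size-2 subset falls short of the 12 outcomes (best: 11/12)
size 3: inputs {3, 6, 9} cover all 12 outcomes, and no lexicographically smaller subset of this size does

Answer: 3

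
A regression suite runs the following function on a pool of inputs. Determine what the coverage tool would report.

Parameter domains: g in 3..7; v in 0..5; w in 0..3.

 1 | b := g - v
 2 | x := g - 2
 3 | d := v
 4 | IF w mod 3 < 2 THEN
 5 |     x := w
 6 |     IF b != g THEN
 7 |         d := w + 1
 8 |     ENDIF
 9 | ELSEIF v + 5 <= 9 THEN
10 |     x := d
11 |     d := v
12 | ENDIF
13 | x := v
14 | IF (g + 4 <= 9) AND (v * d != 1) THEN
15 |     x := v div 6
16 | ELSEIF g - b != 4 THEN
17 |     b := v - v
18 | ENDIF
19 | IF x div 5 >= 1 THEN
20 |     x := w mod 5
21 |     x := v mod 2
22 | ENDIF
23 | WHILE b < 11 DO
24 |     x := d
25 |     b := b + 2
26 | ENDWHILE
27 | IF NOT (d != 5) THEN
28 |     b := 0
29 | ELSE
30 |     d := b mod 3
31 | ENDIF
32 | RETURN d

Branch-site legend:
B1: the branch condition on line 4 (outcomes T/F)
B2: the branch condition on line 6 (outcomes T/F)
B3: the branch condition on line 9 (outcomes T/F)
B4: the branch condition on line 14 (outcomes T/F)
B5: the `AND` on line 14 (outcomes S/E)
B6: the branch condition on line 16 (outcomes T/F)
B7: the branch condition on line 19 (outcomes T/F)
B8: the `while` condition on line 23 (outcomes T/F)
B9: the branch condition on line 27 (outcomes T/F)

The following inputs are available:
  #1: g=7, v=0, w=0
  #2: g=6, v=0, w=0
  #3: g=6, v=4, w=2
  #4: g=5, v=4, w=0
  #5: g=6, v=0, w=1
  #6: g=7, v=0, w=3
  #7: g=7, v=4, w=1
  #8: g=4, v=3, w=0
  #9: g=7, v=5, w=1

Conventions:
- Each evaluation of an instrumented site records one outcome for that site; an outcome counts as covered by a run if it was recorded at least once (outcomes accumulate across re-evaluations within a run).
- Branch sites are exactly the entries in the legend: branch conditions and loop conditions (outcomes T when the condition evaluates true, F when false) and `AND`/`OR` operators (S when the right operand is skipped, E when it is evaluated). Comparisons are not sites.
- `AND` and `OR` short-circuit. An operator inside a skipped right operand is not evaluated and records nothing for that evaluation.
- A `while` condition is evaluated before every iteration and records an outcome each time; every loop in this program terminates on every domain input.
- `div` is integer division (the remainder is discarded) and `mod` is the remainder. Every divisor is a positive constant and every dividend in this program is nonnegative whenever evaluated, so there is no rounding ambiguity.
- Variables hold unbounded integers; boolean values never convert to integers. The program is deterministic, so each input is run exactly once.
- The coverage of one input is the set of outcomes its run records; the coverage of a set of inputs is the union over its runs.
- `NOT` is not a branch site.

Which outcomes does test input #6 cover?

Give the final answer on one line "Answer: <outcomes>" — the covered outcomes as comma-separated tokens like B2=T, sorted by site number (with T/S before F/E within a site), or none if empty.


Running input #6 (g=7, v=0, w=3), event by event:
  B1->T, B2->F, B5->S, B4->F, B6->T, B7->F, B8->T, B8->T, B8->T, B8->T
  B8->T, B8->T, B8->F, B9->F
as a set, this run covers: B1=T, B2=F, B4=F, B5=S, B6=T, B7=F, B8=T, B8=F, B9=F
Answer: B1=T, B2=F, B4=F, B5=S, B6=T, B7=F, B8=T, B8=F, B9=F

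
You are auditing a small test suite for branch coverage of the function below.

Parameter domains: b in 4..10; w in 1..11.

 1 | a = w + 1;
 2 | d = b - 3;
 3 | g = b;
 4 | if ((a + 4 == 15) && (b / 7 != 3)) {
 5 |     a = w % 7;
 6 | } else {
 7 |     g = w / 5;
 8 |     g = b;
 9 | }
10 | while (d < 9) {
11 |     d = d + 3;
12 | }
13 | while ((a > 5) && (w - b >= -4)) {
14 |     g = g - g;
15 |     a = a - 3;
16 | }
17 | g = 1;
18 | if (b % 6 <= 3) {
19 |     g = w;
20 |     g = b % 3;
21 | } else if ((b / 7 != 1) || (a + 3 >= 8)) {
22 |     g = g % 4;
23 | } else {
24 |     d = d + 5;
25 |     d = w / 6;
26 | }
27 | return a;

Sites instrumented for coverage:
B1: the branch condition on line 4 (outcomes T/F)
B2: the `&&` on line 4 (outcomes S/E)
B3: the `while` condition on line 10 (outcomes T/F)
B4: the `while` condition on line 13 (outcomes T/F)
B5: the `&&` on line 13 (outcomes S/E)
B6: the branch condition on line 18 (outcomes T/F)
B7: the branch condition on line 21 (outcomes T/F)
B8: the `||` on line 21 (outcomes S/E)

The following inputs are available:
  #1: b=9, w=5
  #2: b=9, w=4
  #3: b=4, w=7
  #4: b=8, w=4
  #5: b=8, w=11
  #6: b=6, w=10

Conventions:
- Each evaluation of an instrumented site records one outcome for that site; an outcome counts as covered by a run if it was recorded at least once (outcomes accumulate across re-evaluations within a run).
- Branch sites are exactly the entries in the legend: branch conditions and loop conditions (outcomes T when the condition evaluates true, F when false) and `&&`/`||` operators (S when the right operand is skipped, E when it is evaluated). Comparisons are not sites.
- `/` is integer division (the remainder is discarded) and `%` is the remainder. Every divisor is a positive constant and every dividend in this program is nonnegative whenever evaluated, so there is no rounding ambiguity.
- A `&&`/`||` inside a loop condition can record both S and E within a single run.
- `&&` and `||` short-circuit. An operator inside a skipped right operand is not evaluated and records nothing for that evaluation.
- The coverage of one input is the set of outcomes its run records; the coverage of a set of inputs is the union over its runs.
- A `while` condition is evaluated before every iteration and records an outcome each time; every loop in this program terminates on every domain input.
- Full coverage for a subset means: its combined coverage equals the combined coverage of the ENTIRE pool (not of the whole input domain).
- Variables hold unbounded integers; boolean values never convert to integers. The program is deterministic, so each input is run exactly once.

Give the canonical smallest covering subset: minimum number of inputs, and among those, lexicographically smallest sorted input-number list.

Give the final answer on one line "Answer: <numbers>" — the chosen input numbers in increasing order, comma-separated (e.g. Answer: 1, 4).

#1 (b=9, w=5) -> B2->S, B1->F, B3->T, B3->F, B5->E, B4->T, B5->S, B4->F, B6->T; covered: B1=F, B2=S, B3=T, B3=F, B4=T, B4=F, B5=S, B5=E, B6=T
#2 (b=9, w=4) -> B2->S, B1->F, B3->T, B3->F, B5->S, B4->F, B6->T; covered: B1=F, B2=S, B3=T, B3=F, B4=F, B5=S, B6=T
#3 (b=4, w=7) -> B2->S, B1->F, B3->T, B3->T, B3->T, B3->F, B5->E, B4->T, B5->S, B4->F, B6->F, B8->S, B7->T; covered: B1=F, B2=S, B3=T, B3=F, B4=T, B4=F, B5=S, B5=E, B6=F, B7=T, B8=S
#4 (b=8, w=4) -> B2->S, B1->F, B3->T, B3->T, B3->F, B5->S, B4->F, B6->T; covered: B1=F, B2=S, B3=T, B3=F, B4=F, B5=S, B6=T
#5 (b=8, w=11) -> B2->S, B1->F, B3->T, B3->T, B3->F, B5->E, B4->T, B5->E, B4->T, B5->E, B4->T, B5->S, B4->F, B6->T; covered: B1=F, B2=S, B3=T, B3=F, B4=T, B4=F, B5=S, B5=E, B6=T
#6 (b=6, w=10) -> B2->E, B1->T, B3->T, B3->T, B3->F, B5->S, B4->F, B6->T; covered: B1=T, B2=E, B3=T, B3=F, B4=F, B5=S, B6=T
together the pool reaches 14 outcomes: B1=T, B1=F, B2=S, B2=E, B3=T, B3=F, B4=T, B4=F, B5=S, B5=E, B6=T, B6=F, B7=T, B8=S
every size-1 subset falls short of the 14 outcomes (best: 11/14)
size 2: inputs {3, 6} cover all 14 outcomes, and no lexicographically smaller subset of this size does

Answer: 3, 6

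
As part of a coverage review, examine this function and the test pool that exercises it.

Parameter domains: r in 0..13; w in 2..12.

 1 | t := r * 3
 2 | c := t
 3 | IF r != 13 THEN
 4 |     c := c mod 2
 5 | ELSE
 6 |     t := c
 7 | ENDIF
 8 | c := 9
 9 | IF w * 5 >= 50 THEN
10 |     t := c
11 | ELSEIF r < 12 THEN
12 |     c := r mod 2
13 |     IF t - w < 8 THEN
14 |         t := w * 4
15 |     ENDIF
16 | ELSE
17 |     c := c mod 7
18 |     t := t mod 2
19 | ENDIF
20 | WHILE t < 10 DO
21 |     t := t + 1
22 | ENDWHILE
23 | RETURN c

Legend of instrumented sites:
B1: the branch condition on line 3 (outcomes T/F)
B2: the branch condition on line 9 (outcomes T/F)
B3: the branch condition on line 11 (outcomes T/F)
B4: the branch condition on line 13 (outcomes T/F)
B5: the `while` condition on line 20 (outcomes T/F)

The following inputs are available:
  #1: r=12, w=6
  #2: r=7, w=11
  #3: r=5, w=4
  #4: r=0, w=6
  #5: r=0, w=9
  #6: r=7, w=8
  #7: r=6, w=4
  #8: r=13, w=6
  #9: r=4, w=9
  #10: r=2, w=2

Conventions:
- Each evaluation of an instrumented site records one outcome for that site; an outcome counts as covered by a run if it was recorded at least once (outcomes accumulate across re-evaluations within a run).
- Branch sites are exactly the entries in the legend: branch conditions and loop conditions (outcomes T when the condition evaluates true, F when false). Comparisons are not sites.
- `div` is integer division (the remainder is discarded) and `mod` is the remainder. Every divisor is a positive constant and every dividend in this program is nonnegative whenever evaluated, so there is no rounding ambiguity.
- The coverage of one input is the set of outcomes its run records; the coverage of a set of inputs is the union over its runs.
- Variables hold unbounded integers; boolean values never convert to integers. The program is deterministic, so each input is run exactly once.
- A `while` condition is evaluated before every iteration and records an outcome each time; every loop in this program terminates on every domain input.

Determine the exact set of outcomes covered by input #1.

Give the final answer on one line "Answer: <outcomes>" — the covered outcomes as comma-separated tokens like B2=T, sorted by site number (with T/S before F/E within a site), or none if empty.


Tracing the run of input #1 (r=12, w=6):
  B1->T, B2->F, B3->F, B5->T, B5->T, B5->T, B5->T, B5->T, B5->T, B5->T
  B5->T, B5->T, B5->T, B5->F
collecting distinct outcomes: B1=T, B2=F, B3=F, B5=T, B5=F
Answer: B1=T, B2=F, B3=F, B5=T, B5=F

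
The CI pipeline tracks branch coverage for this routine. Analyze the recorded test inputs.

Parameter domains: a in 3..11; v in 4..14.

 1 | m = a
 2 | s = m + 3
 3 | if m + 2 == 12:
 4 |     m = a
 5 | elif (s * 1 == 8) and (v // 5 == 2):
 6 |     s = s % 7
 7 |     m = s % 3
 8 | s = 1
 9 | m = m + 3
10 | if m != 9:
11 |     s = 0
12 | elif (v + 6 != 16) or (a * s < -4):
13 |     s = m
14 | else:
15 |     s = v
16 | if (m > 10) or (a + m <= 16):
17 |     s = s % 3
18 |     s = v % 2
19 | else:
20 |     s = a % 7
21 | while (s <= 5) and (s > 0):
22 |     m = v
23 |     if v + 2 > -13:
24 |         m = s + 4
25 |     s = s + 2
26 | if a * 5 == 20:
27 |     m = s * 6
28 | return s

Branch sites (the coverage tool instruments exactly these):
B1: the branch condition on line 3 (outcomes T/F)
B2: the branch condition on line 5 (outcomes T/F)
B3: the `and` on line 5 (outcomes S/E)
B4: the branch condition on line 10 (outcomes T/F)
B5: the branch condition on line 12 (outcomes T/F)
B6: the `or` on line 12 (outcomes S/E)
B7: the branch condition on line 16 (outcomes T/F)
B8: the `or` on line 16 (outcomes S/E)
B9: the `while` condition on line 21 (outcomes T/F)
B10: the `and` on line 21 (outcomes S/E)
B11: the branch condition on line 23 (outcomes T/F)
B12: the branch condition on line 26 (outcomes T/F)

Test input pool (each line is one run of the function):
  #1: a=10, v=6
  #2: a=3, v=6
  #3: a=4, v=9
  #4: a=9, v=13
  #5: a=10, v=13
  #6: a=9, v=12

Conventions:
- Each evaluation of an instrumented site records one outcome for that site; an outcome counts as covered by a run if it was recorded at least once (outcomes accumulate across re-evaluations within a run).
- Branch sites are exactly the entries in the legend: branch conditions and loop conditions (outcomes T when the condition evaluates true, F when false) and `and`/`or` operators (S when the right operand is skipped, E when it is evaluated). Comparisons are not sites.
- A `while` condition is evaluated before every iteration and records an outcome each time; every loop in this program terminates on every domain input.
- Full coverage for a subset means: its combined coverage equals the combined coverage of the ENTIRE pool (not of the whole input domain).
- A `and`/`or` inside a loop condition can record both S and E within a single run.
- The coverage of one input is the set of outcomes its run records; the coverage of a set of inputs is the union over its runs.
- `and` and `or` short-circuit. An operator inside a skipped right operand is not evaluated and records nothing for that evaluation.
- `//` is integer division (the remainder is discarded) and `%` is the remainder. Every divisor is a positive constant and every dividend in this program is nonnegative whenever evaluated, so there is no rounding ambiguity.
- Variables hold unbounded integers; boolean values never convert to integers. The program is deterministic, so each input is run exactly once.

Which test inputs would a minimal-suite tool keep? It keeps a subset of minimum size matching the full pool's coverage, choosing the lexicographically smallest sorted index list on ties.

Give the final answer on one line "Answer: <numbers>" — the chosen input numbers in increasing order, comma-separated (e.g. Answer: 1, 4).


input #1, a=10, v=6: events B1->T, B4->T, B8->S, B7->T, B10->E, B9->F, B12->F; outcomes B1=T, B4=T, B7=T, B8=S, B9=F, B10=E, B12=F
input #2, a=3, v=6: events B1->F, B3->S, B2->F, B4->T, B8->E, B7->T, B10->E, B9->F, B12->F; outcomes B1=F, B2=F, B3=S, B4=T, B7=T, B8=E, B9=F, B10=E, B12=F
input #3, a=4, v=9: events B1->F, B3->S, B2->F, B4->T, B8->E, B7->T, B10->E, B9->T, B11->T, B10->E, B9->T, B11->T, B10->E, B9->T, ...; outcomes B1=F, B2=F, B3=S, B4=T, B7=T, B8=E, B9=T, B9=F, B10=S, B10=E, B11=T, B12=T
input #4, a=9, v=13: events B1->F, B3->S, B2->F, B4->T, B8->S, B7->T, B10->E, B9->T, B11->T, B10->E, B9->T, B11->T, B10->E, B9->T, ...; outcomes B1=F, B2=F, B3=S, B4=T, B7=T, B8=S, B9=T, B9=F, B10=S, B10=E, B11=T, B12=F
input #5, a=10, v=13: events B1->T, B4->T, B8->S, B7->T, B10->E, B9->T, B11->T, B10->E, B9->T, B11->T, B10->E, B9->T, B11->T, B10->S, ...; outcomes B1=T, B4=T, B7=T, B8=S, B9=T, B9=F, B10=S, B10=E, B11=T, B12=F
input #6, a=9, v=12: events B1->F, B3->S, B2->F, B4->T, B8->S, B7->T, B10->E, B9->F, B12->F; outcomes B1=F, B2=F, B3=S, B4=T, B7=T, B8=S, B9=F, B10=E, B12=F
together the pool reaches 15 outcomes: B1=T, B1=F, B2=F, B3=S, B4=T, B7=T, B8=S, B8=E, B9=T, B9=F, B10=S, B10=E, B11=T, B12=T, B12=F
every size-1 subset falls short of the 15 outcomes (best: 12/15)
size 2: inputs {1, 3} cover all 15 outcomes, and no lexicographically smaller subset of this size does
Answer: 1, 3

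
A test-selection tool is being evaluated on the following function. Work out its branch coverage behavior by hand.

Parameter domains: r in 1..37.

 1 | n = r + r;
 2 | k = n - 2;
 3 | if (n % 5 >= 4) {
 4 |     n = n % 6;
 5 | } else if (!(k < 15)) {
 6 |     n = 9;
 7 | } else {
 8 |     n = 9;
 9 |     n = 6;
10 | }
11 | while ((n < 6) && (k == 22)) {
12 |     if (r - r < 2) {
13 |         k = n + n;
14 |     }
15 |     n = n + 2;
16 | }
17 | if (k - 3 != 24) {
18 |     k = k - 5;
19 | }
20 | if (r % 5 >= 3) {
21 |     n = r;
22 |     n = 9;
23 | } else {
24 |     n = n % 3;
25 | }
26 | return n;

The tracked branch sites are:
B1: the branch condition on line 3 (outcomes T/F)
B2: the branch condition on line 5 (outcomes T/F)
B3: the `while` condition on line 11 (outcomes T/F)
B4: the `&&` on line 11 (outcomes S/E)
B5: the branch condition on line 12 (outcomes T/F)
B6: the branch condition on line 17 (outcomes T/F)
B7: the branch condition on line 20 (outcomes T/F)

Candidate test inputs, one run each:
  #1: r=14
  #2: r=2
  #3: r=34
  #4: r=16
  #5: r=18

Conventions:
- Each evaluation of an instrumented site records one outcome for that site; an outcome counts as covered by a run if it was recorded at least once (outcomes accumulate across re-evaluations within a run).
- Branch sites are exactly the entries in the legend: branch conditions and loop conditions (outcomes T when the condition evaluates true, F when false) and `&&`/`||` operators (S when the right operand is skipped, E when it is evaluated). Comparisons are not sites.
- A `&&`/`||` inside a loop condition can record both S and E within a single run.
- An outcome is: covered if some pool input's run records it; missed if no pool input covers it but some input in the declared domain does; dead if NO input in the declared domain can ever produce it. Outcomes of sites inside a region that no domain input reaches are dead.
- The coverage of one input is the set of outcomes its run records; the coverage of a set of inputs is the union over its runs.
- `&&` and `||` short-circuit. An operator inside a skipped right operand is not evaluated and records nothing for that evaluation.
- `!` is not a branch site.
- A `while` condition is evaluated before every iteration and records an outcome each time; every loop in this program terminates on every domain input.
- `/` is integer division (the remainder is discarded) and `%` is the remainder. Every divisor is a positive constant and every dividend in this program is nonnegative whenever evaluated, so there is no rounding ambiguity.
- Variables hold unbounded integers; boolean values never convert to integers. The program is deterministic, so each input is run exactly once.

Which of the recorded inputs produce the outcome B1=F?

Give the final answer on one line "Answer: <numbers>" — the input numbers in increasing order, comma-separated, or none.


input #1 (r=14): produces B1=F
input #2 (r=2): does not produce B1=F
input #3 (r=34): produces B1=F
input #4 (r=16): produces B1=F
input #5 (r=18): produces B1=F
Answer: 1, 3, 4, 5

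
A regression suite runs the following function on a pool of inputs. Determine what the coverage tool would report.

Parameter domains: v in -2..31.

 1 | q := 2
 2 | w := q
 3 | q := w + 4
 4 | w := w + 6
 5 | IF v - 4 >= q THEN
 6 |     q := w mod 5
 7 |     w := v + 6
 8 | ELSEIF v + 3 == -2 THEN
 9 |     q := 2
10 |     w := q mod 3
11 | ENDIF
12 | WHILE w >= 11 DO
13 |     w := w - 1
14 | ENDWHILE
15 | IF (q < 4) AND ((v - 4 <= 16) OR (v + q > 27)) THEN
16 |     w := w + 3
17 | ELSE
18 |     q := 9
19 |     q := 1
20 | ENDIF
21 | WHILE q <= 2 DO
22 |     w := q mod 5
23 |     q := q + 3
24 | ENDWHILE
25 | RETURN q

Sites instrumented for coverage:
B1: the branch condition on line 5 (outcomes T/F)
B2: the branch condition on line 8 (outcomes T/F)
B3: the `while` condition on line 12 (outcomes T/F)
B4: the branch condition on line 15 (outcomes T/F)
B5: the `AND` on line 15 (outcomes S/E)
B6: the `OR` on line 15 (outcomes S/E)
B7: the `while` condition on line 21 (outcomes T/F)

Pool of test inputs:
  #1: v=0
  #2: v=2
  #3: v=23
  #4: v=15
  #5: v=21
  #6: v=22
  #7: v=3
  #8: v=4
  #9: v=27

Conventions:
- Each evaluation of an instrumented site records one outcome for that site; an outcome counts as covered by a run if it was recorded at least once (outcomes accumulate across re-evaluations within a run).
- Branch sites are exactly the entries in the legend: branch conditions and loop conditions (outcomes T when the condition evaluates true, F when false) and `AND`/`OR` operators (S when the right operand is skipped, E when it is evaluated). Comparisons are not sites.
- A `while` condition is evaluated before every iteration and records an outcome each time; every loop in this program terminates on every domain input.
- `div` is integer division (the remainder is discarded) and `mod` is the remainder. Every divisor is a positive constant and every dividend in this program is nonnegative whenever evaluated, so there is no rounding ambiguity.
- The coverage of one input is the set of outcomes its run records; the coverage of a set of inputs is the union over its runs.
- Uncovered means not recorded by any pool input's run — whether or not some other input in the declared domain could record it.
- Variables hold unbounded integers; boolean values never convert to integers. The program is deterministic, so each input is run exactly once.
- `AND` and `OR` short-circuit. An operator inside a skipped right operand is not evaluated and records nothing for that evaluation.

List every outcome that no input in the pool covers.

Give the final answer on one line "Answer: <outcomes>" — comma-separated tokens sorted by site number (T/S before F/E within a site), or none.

#1 (v=0) -> B1->F, B2->F, B3->F, B5->S, B4->F, B7->T, B7->F; covered: B1=F, B2=F, B3=F, B4=F, B5=S, B7=T, B7=F
#2 (v=2) -> B1->F, B2->F, B3->F, B5->S, B4->F, B7->T, B7->F; covered: B1=F, B2=F, B3=F, B4=F, B5=S, B7=T, B7=F
#3 (v=23) -> B1->T, B3->T, B3->T, B3->T, B3->T, B3->T, B3->T, B3->T, B3->T, B3->T, B3->T, B3->T, B3->T, B3->T, ...; covered: B1=T, B3=T, B3=F, B4=F, B5=E, B6=E, B7=T, B7=F
#4 (v=15) -> B1->T, B3->T, B3->T, B3->T, B3->T, B3->T, B3->T, B3->T, B3->T, B3->T, B3->T, B3->T, B3->F, B5->E, ...; covered: B1=T, B3=T, B3=F, B4=T, B5=E, B6=S, B7=F
#5 (v=21) -> B1->T, B3->T, B3->T, B3->T, B3->T, B3->T, B3->T, B3->T, B3->T, B3->T, B3->T, B3->T, B3->T, B3->T, ...; covered: B1=T, B3=T, B3=F, B4=F, B5=E, B6=E, B7=T, B7=F
#6 (v=22) -> B1->T, B3->T, B3->T, B3->T, B3->T, B3->T, B3->T, B3->T, B3->T, B3->T, B3->T, B3->T, B3->T, B3->T, ...; covered: B1=T, B3=T, B3=F, B4=F, B5=E, B6=E, B7=T, B7=F
#7 (v=3) -> B1->F, B2->F, B3->F, B5->S, B4->F, B7->T, B7->F; covered: B1=F, B2=F, B3=F, B4=F, B5=S, B7=T, B7=F
#8 (v=4) -> B1->F, B2->F, B3->F, B5->S, B4->F, B7->T, B7->F; covered: B1=F, B2=F, B3=F, B4=F, B5=S, B7=T, B7=F
#9 (v=27) -> B1->T, B3->T, B3->T, B3->T, B3->T, B3->T, B3->T, B3->T, B3->T, B3->T, B3->T, B3->T, B3->T, B3->T, ...; covered: B1=T, B3=T, B3=F, B4=T, B5=E, B6=E, B7=F
union over the pool: B1=T, B1=F, B2=F, B3=T, B3=F, B4=T, B4=F, B5=S, B5=E, B6=S, B6=E, B7=T, B7=F
uncovered (1 of 14): B2=T

Answer: B2=T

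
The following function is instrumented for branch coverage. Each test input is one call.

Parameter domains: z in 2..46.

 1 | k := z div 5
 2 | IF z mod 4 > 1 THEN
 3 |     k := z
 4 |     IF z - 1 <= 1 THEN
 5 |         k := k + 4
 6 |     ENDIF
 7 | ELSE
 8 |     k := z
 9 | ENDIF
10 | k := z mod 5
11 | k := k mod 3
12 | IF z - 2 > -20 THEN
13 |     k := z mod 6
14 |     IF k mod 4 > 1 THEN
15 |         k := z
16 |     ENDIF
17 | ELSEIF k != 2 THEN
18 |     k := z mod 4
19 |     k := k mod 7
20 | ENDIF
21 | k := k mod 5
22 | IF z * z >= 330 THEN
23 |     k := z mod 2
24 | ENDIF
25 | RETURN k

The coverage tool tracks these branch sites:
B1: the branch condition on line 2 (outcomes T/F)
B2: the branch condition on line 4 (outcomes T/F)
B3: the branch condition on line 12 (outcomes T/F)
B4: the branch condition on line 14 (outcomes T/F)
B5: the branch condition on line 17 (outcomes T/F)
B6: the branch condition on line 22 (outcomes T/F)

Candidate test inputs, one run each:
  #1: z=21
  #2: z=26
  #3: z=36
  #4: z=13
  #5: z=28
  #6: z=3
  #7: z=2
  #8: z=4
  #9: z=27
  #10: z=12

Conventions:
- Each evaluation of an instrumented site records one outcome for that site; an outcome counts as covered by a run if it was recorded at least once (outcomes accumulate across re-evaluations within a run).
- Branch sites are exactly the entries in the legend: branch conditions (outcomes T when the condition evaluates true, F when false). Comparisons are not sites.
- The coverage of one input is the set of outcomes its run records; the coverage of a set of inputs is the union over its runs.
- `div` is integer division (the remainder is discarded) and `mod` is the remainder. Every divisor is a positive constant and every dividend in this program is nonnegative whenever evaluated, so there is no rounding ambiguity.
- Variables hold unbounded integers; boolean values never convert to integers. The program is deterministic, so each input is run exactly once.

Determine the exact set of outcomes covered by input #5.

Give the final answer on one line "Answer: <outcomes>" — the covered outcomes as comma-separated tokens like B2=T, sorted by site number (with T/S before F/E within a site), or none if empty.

Tracing the run of input #5 (z=28):
  B1->F, B3->T, B4->F, B6->T
deduplicating events, the covered set is: B1=F, B3=T, B4=F, B6=T

Answer: B1=F, B3=T, B4=F, B6=T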